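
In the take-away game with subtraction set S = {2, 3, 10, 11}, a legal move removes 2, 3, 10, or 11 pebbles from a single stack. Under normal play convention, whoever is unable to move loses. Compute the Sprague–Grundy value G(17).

n :  0  1  2  3  4  5  6  7  8  9 10 11 12 13 14 15 16 17
G :  0  0  1  1  2  0  0  1  1  2  2  3  3  0  0  1  1  2

2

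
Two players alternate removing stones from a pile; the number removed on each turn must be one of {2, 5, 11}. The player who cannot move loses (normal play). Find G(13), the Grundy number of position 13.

G(0) = 0
G(1) = mex{} = 0
G(2) = mex{0} = 1
G(3) = mex{0} = 1
G(4) = mex{1} = 0
G(5) = mex{1,0} = 2
G(6) = mex{0,0} = 1
G(7) = mex{2,1} = 0
G(8) = mex{1,1} = 0
G(9) = mex{0,0} = 1
G(10) = mex{0,2} = 1
G(11) = mex{1,1,0} = 2
G(12) = mex{1,0,0} = 2
G(13) = mex{2,0,1} = 3

3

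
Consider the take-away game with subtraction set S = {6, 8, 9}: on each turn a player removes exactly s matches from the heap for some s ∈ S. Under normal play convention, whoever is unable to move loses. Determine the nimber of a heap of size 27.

2

G(0) = 0
G(1) = mex{} = 0
G(2) = mex{} = 0
G(3) = mex{} = 0
G(4) = mex{} = 0
G(5) = mex{} = 0
G(6) = mex{0} = 1
G(7) = mex{0} = 1
G(8) = mex{0,0} = 1
G(9) = mex{0,0,0} = 1
G(10) = mex{0,0,0} = 1
G(11) = mex{0,0,0} = 1
G(12) = mex{1,0,0} = 2
G(13) = mex{1,0,0} = 2
G(14) = mex{1,1,0} = 2
G(15) = mex{1,1,1} = 0
G(16) = mex{1,1,1} = 0
G(17) = mex{1,1,1} = 0
G(18) = mex{2,1,1} = 0
G(19) = mex{2,1,1} = 0
G(20) = mex{2,2,1} = 0
G(21) = mex{0,2,2} = 1
G(22) = mex{0,2,2} = 1
G(23) = mex{0,0,2} = 1
G(24) = mex{0,0,0} = 1
G(25) = mex{0,0,0} = 1
G(26) = mex{0,0,0} = 1
G(27) = mex{1,0,0} = 2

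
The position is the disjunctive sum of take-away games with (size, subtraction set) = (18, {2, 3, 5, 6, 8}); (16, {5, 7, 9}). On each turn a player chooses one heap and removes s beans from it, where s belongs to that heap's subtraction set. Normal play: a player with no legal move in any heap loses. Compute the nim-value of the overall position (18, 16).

4

Heap A, S = {2, 3, 5, 6, 8}:
G(0) = 0
G(1) = mex{} = 0
G(2) = mex{0} = 1
G(3) = mex{0,0} = 1
G(4) = mex{1,0} = 2
G(5) = mex{1,1,0} = 2
G(6) = mex{2,1,0,0} = 3
G(7) = mex{2,2,1,0} = 3
G(8) = mex{3,2,1,1,0} = 4
G(9) = mex{3,3,2,1,0} = 4
G(10) = mex{4,3,2,2,1} = 0
G(11) = mex{4,4,3,2,1} = 0
G(12) = mex{0,4,3,3,2} = 1
G(13) = mex{0,0,4,3,2} = 1
G(14) = mex{1,0,4,4,3} = 2
G(15) = mex{1,1,0,4,3} = 2
G(16) = mex{2,1,0,0,4} = 3
G(17) = mex{2,2,1,0,4} = 3
G(18) = mex{3,2,1,1,0} = 4
G_A(18) = 4.
Heap B, S = {5, 7, 9}:
G(0) = 0
G(1) = mex{} = 0
G(2) = mex{} = 0
G(3) = mex{} = 0
G(4) = mex{} = 0
G(5) = mex{0} = 1
G(6) = mex{0} = 1
G(7) = mex{0,0} = 1
G(8) = mex{0,0} = 1
G(9) = mex{0,0,0} = 1
G(10) = mex{1,0,0} = 2
G(11) = mex{1,0,0} = 2
G(12) = mex{1,1,0} = 2
G(13) = mex{1,1,0} = 2
G(14) = mex{1,1,1} = 0
G(15) = mex{2,1,1} = 0
G(16) = mex{2,1,1} = 0
G_B(16) = 0.
Combined Grundy value = 4 ⊕ 0 = 4.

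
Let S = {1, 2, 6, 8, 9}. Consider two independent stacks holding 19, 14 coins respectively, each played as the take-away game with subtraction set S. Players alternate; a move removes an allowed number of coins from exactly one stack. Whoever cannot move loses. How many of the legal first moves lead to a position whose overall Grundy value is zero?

All stacks use S = {1, 2, 6, 8, 9}:
n :  0  1  2  3  4  5  6  7  8  9 10 11 12 13 14 15 16 17 18 19
G :  0  1  2  0  1  2  3  0  1  2  0  1  2  3  0  1  2  0  1  2
Stack A: G(19) = 2.
Stack B: G(14) = 0.
Combined Grundy value = 2 ⊕ 0 = 2.
A winning move leaves total XOR = 0, i.e. changes one component's Grundy value g to g ⊕ X where X is the current total.
Stack A: need g' = 2⊕2 = 0. Options: 19−1→G=1, 19−2→G=0, 19−6→G=3, 19−8→G=1, 19−9→G=0. Hits: 2.
Stack B: need g' = 0⊕2 = 2. Options: 14−1→G=3, 14−2→G=2, 14−6→G=1, 14−8→G=3, 14−9→G=2. Hits: 2.

4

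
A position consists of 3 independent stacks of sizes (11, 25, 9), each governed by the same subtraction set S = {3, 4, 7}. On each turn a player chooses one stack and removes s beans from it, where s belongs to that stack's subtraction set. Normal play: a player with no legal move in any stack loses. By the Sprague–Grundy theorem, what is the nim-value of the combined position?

All stacks use S = {3, 4, 7}:
G(0) = 0
G(1) = mex{} = 0
G(2) = mex{} = 0
G(3) = mex{0} = 1
G(4) = mex{0,0} = 1
G(5) = mex{0,0} = 1
G(6) = mex{1,0} = 2
G(7) = mex{1,1,0} = 2
G(8) = mex{1,1,0} = 2
G(9) = mex{2,1,0} = 3
G(10) = mex{2,2,1} = 0
G(11) = mex{2,2,1} = 0
G(12) = mex{3,2,1} = 0
G(13) = mex{0,3,2} = 1
G(14) = mex{0,0,2} = 1
G(15) = mex{0,0,2} = 1
G(16) = mex{1,0,3} = 2
G(17) = mex{1,1,0} = 2
G(18) = mex{1,1,0} = 2
G(19) = mex{2,1,0} = 3
G(20) = mex{2,2,1} = 0
G(21) = mex{2,2,1} = 0
G(22) = mex{3,2,1} = 0
G(23) = mex{0,3,2} = 1
G(24) = mex{0,0,2} = 1
G(25) = mex{0,0,2} = 1
Stack A: G(11) = 0.
Stack B: G(25) = 1.
Stack C: G(9) = 3.
Combined Grundy value = 0 ⊕ 1 ⊕ 3 = 2.

2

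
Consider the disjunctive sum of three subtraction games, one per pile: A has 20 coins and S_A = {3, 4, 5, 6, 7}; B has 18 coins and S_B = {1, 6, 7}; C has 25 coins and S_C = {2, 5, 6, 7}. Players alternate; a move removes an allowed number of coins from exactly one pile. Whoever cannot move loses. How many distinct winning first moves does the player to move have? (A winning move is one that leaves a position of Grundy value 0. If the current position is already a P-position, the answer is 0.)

4

Pile A, S = {3, 4, 5, 6, 7}:
n :  0  1  2  3  4  5  6  7  8  9 10 11 12 13 14 15 16 17 18 19 20
G :  0  0  0  1  1  1  2  2  2  3  0  0  0  1  1  1  2  2  2  3  0
G_A(20) = 0.
Pile B, S = {1, 6, 7}:
n :  0  1  2  3  4  5  6  7  8  9 10 11 12 13 14 15 16 17 18
G :  0  1  0  1  0  1  2  3  2  3  2  3  0  1  0  1  0  1  2
G_B(18) = 2.
Pile C, S = {2, 5, 6, 7}:
n :  0  1  2  3  4  5  6  7  8  9 10 11 12 13 14 15 16 17 18 19 20 21 22 23 24 25
G :  0  0  1  1  0  2  1  3  2  2  3  3  0  0  1  1  0  2  1  3  2  2  3  3  0  0
G_C(25) = 0.
Combined Grundy value = 0 ⊕ 2 ⊕ 0 = 2.
A winning move leaves total XOR = 0, i.e. changes one component's Grundy value g to g ⊕ X where X is the current total.
Pile A: need g' = 0⊕2 = 2. Options: 20−3→G=2, 20−4→G=2, 20−5→G=1, 20−6→G=1, 20−7→G=1. Hits: 2.
Pile B: need g' = 2⊕2 = 0. Options: 18−1→G=1, 18−6→G=0, 18−7→G=3. Hits: 1.
Pile C: need g' = 0⊕2 = 2. Options: 25−2→G=3, 25−5→G=2, 25−6→G=3, 25−7→G=1. Hits: 1.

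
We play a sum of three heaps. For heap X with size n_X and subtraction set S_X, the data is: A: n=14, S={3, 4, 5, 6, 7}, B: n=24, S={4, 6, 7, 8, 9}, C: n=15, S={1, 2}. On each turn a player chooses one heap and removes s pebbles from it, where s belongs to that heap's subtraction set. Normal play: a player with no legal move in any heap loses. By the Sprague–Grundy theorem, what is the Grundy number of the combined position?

3

Heap A, S = {3, 4, 5, 6, 7}:
n :  0  1  2  3  4  5  6  7  8  9 10 11 12 13 14
G :  0  0  0  1  1  1  2  2  2  3  0  0  0  1  1
G_A(14) = 1.
Heap B, S = {4, 6, 7, 8, 9}:
n :  0  1  2  3  4  5  6  7  8  9 10 11 12 13 14 15 16 17 18 19 20 21 22 23 24
G :  0  0  0  0  1  1  1  1  2  2  2  2  3  0  0  0  0  1  1  1  1  2  2  2  2
G_B(24) = 2.
Heap C, S = {1, 2}:
G(0) = 0
G(1) = mex{0} = 1
G(2) = mex{1,0} = 2
G(3) = mex{2,1} = 0
G(4) = mex{0,2} = 1
G(5) = mex{1,0} = 2
G(6) = mex{2,1} = 0
G(7) = mex{0,2} = 1
G(8) = mex{1,0} = 2
G(9) = mex{2,1} = 0
G(10) = mex{0,2} = 1
G(11) = mex{1,0} = 2
G(12) = mex{2,1} = 0
G(13) = mex{0,2} = 1
G(14) = mex{1,0} = 2
G(15) = mex{2,1} = 0
G_C(15) = 0.
Combined Grundy value = 1 ⊕ 2 ⊕ 0 = 3.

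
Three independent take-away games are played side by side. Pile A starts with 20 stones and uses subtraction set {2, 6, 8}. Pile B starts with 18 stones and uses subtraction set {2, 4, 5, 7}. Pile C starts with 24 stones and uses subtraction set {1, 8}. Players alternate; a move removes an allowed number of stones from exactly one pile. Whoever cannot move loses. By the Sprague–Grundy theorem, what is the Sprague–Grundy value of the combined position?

Pile A, S = {2, 6, 8}:
n :  0  1  2  3  4  5  6  7  8  9 10 11 12 13 14 15 16 17 18 19 20
G :  0  0  1  1  0  0  1  1  2  2  3  3  2  2  0  0  1  1  0  0  1
G_A(20) = 1.
Pile B, S = {2, 4, 5, 7}:
G(0) = 0
G(1) = mex{} = 0
G(2) = mex{0} = 1
G(3) = mex{0} = 1
G(4) = mex{1,0} = 2
G(5) = mex{1,0,0} = 2
G(6) = mex{2,1,0} = 3
G(7) = mex{2,1,1,0} = 3
G(8) = mex{3,2,1,0} = 4
G(9) = mex{3,2,2,1} = 0
G(10) = mex{4,3,2,1} = 0
G(11) = mex{0,3,3,2} = 1
G(12) = mex{0,4,3,2} = 1
G(13) = mex{1,0,4,3} = 2
G(14) = mex{1,0,0,3} = 2
G(15) = mex{2,1,0,4} = 3
G(16) = mex{2,1,1,0} = 3
G(17) = mex{3,2,1,0} = 4
G(18) = mex{3,2,2,1} = 0
G_B(18) = 0.
Pile C, S = {1, 8}:
G(0) = 0
G(1) = mex{0} = 1
G(2) = mex{1} = 0
G(3) = mex{0} = 1
G(4) = mex{1} = 0
G(5) = mex{0} = 1
G(6) = mex{1} = 0
G(7) = mex{0} = 1
G(8) = mex{1,0} = 2
G(9) = mex{2,1} = 0
G(10) = mex{0,0} = 1
G(11) = mex{1,1} = 0
G(12) = mex{0,0} = 1
G(13) = mex{1,1} = 0
G(14) = mex{0,0} = 1
G(15) = mex{1,1} = 0
G(16) = mex{0,2} = 1
G(17) = mex{1,0} = 2
G(18) = mex{2,1} = 0
G(19) = mex{0,0} = 1
G(20) = mex{1,1} = 0
G(21) = mex{0,0} = 1
G(22) = mex{1,1} = 0
G(23) = mex{0,0} = 1
G(24) = mex{1,1} = 0
G_C(24) = 0.
Combined Grundy value = 1 ⊕ 0 ⊕ 0 = 1.

1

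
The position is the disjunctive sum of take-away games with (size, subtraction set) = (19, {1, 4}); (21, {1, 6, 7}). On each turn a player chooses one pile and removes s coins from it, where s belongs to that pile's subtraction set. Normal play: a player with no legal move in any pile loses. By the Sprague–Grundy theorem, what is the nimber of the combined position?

Pile A, S = {1, 4}:
n :  0  1  2  3  4  5  6  7  8  9 10 11 12 13 14 15 16 17 18 19
G :  0  1  0  1  2  0  1  0  1  2  0  1  0  1  2  0  1  0  1  2
G_A(19) = 2.
Pile B, S = {1, 6, 7}:
n :  0  1  2  3  4  5  6  7  8  9 10 11 12 13 14 15 16 17 18 19 20 21
G :  0  1  0  1  0  1  2  3  2  3  2  3  0  1  0  1  0  1  2  3  2  3
G_B(21) = 3.
Combined Grundy value = 2 ⊕ 3 = 1.

1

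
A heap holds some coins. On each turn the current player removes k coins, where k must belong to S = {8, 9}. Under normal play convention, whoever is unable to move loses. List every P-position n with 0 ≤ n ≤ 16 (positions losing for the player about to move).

n :  0  1  2  3  4  5  6  7  8  9 10 11 12 13 14 15 16
G :  0  0  0  0  0  0  0  0  1  1  1  1  1  1  1  1  2
P-positions are exactly the n with G(n) = 0.

0, 1, 2, 3, 4, 5, 6, 7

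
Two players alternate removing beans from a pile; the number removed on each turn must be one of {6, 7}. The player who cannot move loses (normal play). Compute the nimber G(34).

n :  0  1  2  3  4  5  6  7  8  9 10 11 12 13 14 15 16 17 18 19 20 21 22 23 24 25 26 27 28 29 30 31 32 33 34
G :  0  0  0  0  0  0  1  1  1  1  1  1  2  0  0  0  0  0  0  1  1  1  1  1  1  2  0  0  0  0  0  0  1  1  1

1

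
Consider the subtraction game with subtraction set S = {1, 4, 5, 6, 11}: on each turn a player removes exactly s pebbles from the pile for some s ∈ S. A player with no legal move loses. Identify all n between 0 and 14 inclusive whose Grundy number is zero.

n :  0  1  2  3  4  5  6  7  8  9 10 11 12 13 14
G :  0  1  0  1  2  3  2  3  4  0  1  4  0  1  2
P-positions are exactly the n with G(n) = 0.

0, 2, 9, 12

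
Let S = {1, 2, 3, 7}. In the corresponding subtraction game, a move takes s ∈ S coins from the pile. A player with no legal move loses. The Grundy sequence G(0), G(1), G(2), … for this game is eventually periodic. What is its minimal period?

n :  0  1  2  3  4  5  6  7  8  9 10 11 12 13 14
G :  0  1  2  3  0  1  2  3  0  1  2  3  0  1  2
G(n+4) = G(n) holds for n = 0,…,6 (a full window of length max(S) = 7), so the sequence is purely periodic with period 4.

4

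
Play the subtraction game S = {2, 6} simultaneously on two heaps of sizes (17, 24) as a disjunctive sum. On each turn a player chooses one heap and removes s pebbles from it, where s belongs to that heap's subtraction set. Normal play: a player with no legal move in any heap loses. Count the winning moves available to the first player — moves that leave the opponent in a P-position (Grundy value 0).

0

All heaps use S = {2, 6}:
n :  0  1  2  3  4  5  6  7  8  9 10 11 12 13 14 15 16 17 18 19 20 21 22 23 24
G :  0  0  1  1  0  0  1  1  0  0  1  1  0  0  1  1  0  0  1  1  0  0  1  1  0
Heap A: G(17) = 0.
Heap B: G(24) = 0.
Combined Grundy value = 0 ⊕ 0 = 0.
A winning move leaves total XOR = 0, i.e. changes one component's Grundy value g to g ⊕ X where X is the current total.
Heap A: target g' = 0⊕0 = 0, but every legal move changes the Grundy value (mex property), so 0 moves.
Heap B: target g' = 0⊕0 = 0, but every legal move changes the Grundy value (mex property), so 0 moves.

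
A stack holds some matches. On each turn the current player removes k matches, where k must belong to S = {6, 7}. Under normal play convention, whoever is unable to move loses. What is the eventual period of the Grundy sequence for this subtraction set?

n :  0  1  2  3  4  5  6  7  8  9 10 11 12 13 14 15 16 17 18 19 20 21 22 23 24 25 26 27
G :  0  0  0  0  0  0  1  1  1  1  1  1  2  0  0  0  0  0  0  1  1  1  1  1  1  2  0  0
G(n+13) = G(n) holds for n = 0,…,6 (a full window of length max(S) = 7), so the sequence is purely periodic with period 13.

13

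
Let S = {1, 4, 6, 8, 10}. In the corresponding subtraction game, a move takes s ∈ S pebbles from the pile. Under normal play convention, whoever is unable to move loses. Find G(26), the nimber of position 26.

G(0) = 0
G(1) = mex{0} = 1
G(2) = mex{1} = 0
G(3) = mex{0} = 1
G(4) = mex{1,0} = 2
G(5) = mex{2,1} = 0
G(6) = mex{0,0,0} = 1
G(7) = mex{1,1,1} = 0
G(8) = mex{0,2,0,0} = 1
G(9) = mex{1,0,1,1} = 2
G(10) = mex{2,1,2,0,0} = 3
G(11) = mex{3,0,0,1,1} = 2
G(12) = mex{2,1,1,2,0} = 3
G(13) = mex{3,2,0,0,1} = 4
G(14) = mex{4,3,1,1,2} = 0
G(15) = mex{0,2,2,0,0} = 1
G(16) = mex{1,3,3,1,1} = 0
G(17) = mex{0,4,2,2,0} = 1
G(18) = mex{1,0,3,3,1} = 2
G(19) = mex{2,1,4,2,2} = 0
G(20) = mex{0,0,0,3,3} = 1
G(21) = mex{1,1,1,4,2} = 0
G(22) = mex{0,2,0,0,3} = 1
G(23) = mex{1,0,1,1,4} = 2
G(24) = mex{2,1,2,0,0} = 3
G(25) = mex{3,0,0,1,1} = 2
G(26) = mex{2,1,1,2,0} = 3

3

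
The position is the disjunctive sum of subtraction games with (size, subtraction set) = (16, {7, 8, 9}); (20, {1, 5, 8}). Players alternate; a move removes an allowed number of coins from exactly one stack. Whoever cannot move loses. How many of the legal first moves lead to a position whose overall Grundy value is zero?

Stack A, S = {7, 8, 9}:
n :  0  1  2  3  4  5  6  7  8  9 10 11 12 13 14 15 16
G :  0  0  0  0  0  0  0  1  1  1  1  1  1  1  2  2  0
G_A(16) = 0.
Stack B, S = {1, 5, 8}:
n :  0  1  2  3  4  5  6  7  8  9 10 11 12 13 14 15 16 17 18 19 20
G :  0  1  0  1  0  1  0  1  2  3  2  3  2  0  1  0  1  0  1  0  1
G_B(20) = 1.
Combined Grundy value = 0 ⊕ 1 = 1.
A winning move leaves total XOR = 0, i.e. changes one component's Grundy value g to g ⊕ X where X is the current total.
Stack A: need g' = 0⊕1 = 1. Options: 16−7→G=1, 16−8→G=1, 16−9→G=1. Hits: 3.
Stack B: need g' = 1⊕1 = 0. Options: 20−1→G=0, 20−5→G=0, 20−8→G=2. Hits: 2.

5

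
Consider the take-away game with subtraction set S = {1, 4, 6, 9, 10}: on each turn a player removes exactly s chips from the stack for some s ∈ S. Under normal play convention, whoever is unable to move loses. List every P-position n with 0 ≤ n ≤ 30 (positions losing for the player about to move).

G(0) = 0
G(1) = mex{0} = 1
G(2) = mex{1} = 0
G(3) = mex{0} = 1
G(4) = mex{1,0} = 2
G(5) = mex{2,1} = 0
G(6) = mex{0,0,0} = 1
G(7) = mex{1,1,1} = 0
G(8) = mex{0,2,0} = 1
G(9) = mex{1,0,1,0} = 2
G(10) = mex{2,1,2,1,0} = 3
G(11) = mex{3,0,0,0,1} = 2
G(12) = mex{2,1,1,1,0} = 3
G(13) = mex{3,2,0,2,1} = 4
G(14) = mex{4,3,1,0,2} = 5
G(15) = mex{5,2,2,1,0} = 3
G(16) = mex{3,3,3,0,1} = 2
G(17) = mex{2,4,2,1,0} = 3
G(18) = mex{3,5,3,2,1} = 0
G(19) = mex{0,3,4,3,2} = 1
G(20) = mex{1,2,5,2,3} = 0
G(21) = mex{0,3,3,3,2} = 1
G(22) = mex{1,0,2,4,3} = 5
G(23) = mex{5,1,3,5,4} = 0
G(24) = mex{0,0,0,3,5} = 1
G(25) = mex{1,1,1,2,3} = 0
G(26) = mex{0,5,0,3,2} = 1
G(27) = mex{1,0,1,0,3} = 2
G(28) = mex{2,1,5,1,0} = 3
G(29) = mex{3,0,0,0,1} = 2
G(30) = mex{2,1,1,1,0} = 3
P-positions are exactly the n with G(n) = 0.

0, 2, 5, 7, 18, 20, 23, 25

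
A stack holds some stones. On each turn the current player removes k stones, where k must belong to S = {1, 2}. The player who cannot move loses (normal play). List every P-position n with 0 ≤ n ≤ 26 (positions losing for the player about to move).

G(0) = 0
G(1) = mex{0} = 1
G(2) = mex{1,0} = 2
G(3) = mex{2,1} = 0
G(4) = mex{0,2} = 1
G(5) = mex{1,0} = 2
G(6) = mex{2,1} = 0
G(7) = mex{0,2} = 1
G(8) = mex{1,0} = 2
G(9) = mex{2,1} = 0
G(10) = mex{0,2} = 1
G(11) = mex{1,0} = 2
G(12) = mex{2,1} = 0
G(13) = mex{0,2} = 1
G(14) = mex{1,0} = 2
G(15) = mex{2,1} = 0
G(16) = mex{0,2} = 1
G(17) = mex{1,0} = 2
G(18) = mex{2,1} = 0
G(19) = mex{0,2} = 1
G(20) = mex{1,0} = 2
G(21) = mex{2,1} = 0
G(22) = mex{0,2} = 1
G(23) = mex{1,0} = 2
G(24) = mex{2,1} = 0
G(25) = mex{0,2} = 1
G(26) = mex{1,0} = 2
P-positions are exactly the n with G(n) = 0.

0, 3, 6, 9, 12, 15, 18, 21, 24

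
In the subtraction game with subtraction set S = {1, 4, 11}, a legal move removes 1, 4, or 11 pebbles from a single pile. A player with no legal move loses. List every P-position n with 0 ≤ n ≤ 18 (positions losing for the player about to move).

n :  0  1  2  3  4  5  6  7  8  9 10 11 12 13 14 15 16 17 18
G :  0  1  0  1  2  0  1  0  1  2  0  1  0  1  2  0  1  0  1
P-positions are exactly the n with G(n) = 0.

0, 2, 5, 7, 10, 12, 15, 17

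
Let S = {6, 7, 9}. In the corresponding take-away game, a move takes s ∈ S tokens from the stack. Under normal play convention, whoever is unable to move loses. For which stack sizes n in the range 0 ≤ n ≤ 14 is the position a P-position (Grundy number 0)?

0, 1, 2, 3, 4, 5

n :  0  1  2  3  4  5  6  7  8  9 10 11 12 13 14
G :  0  0  0  0  0  0  1  1  1  1  1  1  2  2  2
P-positions are exactly the n with G(n) = 0.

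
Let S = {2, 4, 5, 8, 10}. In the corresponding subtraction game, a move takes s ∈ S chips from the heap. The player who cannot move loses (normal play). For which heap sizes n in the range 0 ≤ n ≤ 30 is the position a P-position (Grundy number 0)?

G(0) = 0
G(1) = mex{} = 0
G(2) = mex{0} = 1
G(3) = mex{0} = 1
G(4) = mex{1,0} = 2
G(5) = mex{1,0,0} = 2
G(6) = mex{2,1,0} = 3
G(7) = mex{2,1,1} = 0
G(8) = mex{3,2,1,0} = 4
G(9) = mex{0,2,2,0} = 1
G(10) = mex{4,3,2,1,0} = 5
G(11) = mex{1,0,3,1,0} = 2
G(12) = mex{5,4,0,2,1} = 3
G(13) = mex{2,1,4,2,1} = 0
G(14) = mex{3,5,1,3,2} = 0
G(15) = mex{0,2,5,0,2} = 1
G(16) = mex{0,3,2,4,3} = 1
G(17) = mex{1,0,3,1,0} = 2
G(18) = mex{1,0,0,5,4} = 2
G(19) = mex{2,1,0,2,1} = 3
G(20) = mex{2,1,1,3,5} = 0
G(21) = mex{3,2,1,0,2} = 4
G(22) = mex{0,2,2,0,3} = 1
G(23) = mex{4,3,2,1,0} = 5
G(24) = mex{1,0,3,1,0} = 2
G(25) = mex{5,4,0,2,1} = 3
G(26) = mex{2,1,4,2,1} = 0
G(27) = mex{3,5,1,3,2} = 0
G(28) = mex{0,2,5,0,2} = 1
G(29) = mex{0,3,2,4,3} = 1
G(30) = mex{1,0,3,1,0} = 2
P-positions are exactly the n with G(n) = 0.

0, 1, 7, 13, 14, 20, 26, 27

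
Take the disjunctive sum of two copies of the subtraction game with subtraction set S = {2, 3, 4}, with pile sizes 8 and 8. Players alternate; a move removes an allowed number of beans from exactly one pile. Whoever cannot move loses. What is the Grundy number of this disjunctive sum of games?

All piles use S = {2, 3, 4}:
G(0) = 0
G(1) = mex{} = 0
G(2) = mex{0} = 1
G(3) = mex{0,0} = 1
G(4) = mex{1,0,0} = 2
G(5) = mex{1,1,0} = 2
G(6) = mex{2,1,1} = 0
G(7) = mex{2,2,1} = 0
G(8) = mex{0,2,2} = 1
Pile A: G(8) = 1.
Pile B: G(8) = 1.
Combined Grundy value = 1 ⊕ 1 = 0.

0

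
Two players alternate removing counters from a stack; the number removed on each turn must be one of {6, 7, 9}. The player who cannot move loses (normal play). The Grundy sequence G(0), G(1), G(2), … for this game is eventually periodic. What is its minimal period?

15

G(0) = 0
G(1) = mex{} = 0
G(2) = mex{} = 0
G(3) = mex{} = 0
G(4) = mex{} = 0
G(5) = mex{} = 0
G(6) = mex{0} = 1
G(7) = mex{0,0} = 1
G(8) = mex{0,0} = 1
G(9) = mex{0,0,0} = 1
G(10) = mex{0,0,0} = 1
G(11) = mex{0,0,0} = 1
G(12) = mex{1,0,0} = 2
G(13) = mex{1,1,0} = 2
G(14) = mex{1,1,0} = 2
G(15) = mex{1,1,1} = 0
G(16) = mex{1,1,1} = 0
G(17) = mex{1,1,1} = 0
G(18) = mex{2,1,1} = 0
G(19) = mex{2,2,1} = 0
G(20) = mex{2,2,1} = 0
G(21) = mex{0,2,2} = 1
G(22) = mex{0,0,2} = 1
G(23) = mex{0,0,2} = 1
G(24) = mex{0,0,0} = 1
G(25) = mex{0,0,0} = 1
G(26) = mex{0,0,0} = 1
G(27) = mex{1,0,0} = 2
G(28) = mex{1,1,0} = 2
G(29) = mex{1,1,0} = 2
G(30) = mex{1,1,1} = 0
G(31) = mex{1,1,1} = 0
G(n+15) = G(n) holds for n = 0,…,8 (a full window of length max(S) = 9), so the sequence is purely periodic with period 15.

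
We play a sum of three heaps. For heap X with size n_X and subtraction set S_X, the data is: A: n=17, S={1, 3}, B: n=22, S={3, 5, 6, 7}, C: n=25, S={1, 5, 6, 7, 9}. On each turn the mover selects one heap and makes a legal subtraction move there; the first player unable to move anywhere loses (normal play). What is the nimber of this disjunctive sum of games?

0

Heap A, S = {1, 3}:
G(0) = 0
G(1) = mex{0} = 1
G(2) = mex{1} = 0
G(3) = mex{0,0} = 1
G(4) = mex{1,1} = 0
G(5) = mex{0,0} = 1
G(6) = mex{1,1} = 0
G(7) = mex{0,0} = 1
G(8) = mex{1,1} = 0
G(9) = mex{0,0} = 1
G(10) = mex{1,1} = 0
G(11) = mex{0,0} = 1
G(12) = mex{1,1} = 0
G(13) = mex{0,0} = 1
G(14) = mex{1,1} = 0
G(15) = mex{0,0} = 1
G(16) = mex{1,1} = 0
G(17) = mex{0,0} = 1
G_A(17) = 1.
Heap B, S = {3, 5, 6, 7}:
G(0) = 0
G(1) = mex{} = 0
G(2) = mex{} = 0
G(3) = mex{0} = 1
G(4) = mex{0} = 1
G(5) = mex{0,0} = 1
G(6) = mex{1,0,0} = 2
G(7) = mex{1,0,0,0} = 2
G(8) = mex{1,1,0,0} = 2
G(9) = mex{2,1,1,0} = 3
G(10) = mex{2,1,1,1} = 0
G(11) = mex{2,2,1,1} = 0
G(12) = mex{3,2,2,1} = 0
G(13) = mex{0,2,2,2} = 1
G(14) = mex{0,3,2,2} = 1
G(15) = mex{0,0,3,2} = 1
G(16) = mex{1,0,0,3} = 2
G(17) = mex{1,0,0,0} = 2
G(18) = mex{1,1,0,0} = 2
G(19) = mex{2,1,1,0} = 3
G(20) = mex{2,1,1,1} = 0
G(21) = mex{2,2,1,1} = 0
G(22) = mex{3,2,2,1} = 0
G_B(22) = 0.
Heap C, S = {1, 5, 6, 7, 9}:
G(0) = 0
G(1) = mex{0} = 1
G(2) = mex{1} = 0
G(3) = mex{0} = 1
G(4) = mex{1} = 0
G(5) = mex{0,0} = 1
G(6) = mex{1,1,0} = 2
G(7) = mex{2,0,1,0} = 3
G(8) = mex{3,1,0,1} = 2
G(9) = mex{2,0,1,0,0} = 3
G(10) = mex{3,1,0,1,1} = 2
G(11) = mex{2,2,1,0,0} = 3
G(12) = mex{3,3,2,1,1} = 0
G(13) = mex{0,2,3,2,0} = 1
G(14) = mex{1,3,2,3,1} = 0
G(15) = mex{0,2,3,2,2} = 1
G(16) = mex{1,3,2,3,3} = 0
G(17) = mex{0,0,3,2,2} = 1
G(18) = mex{1,1,0,3,3} = 2
G(19) = mex{2,0,1,0,2} = 3
G(20) = mex{3,1,0,1,3} = 2
G(21) = mex{2,0,1,0,0} = 3
G(22) = mex{3,1,0,1,1} = 2
G(23) = mex{2,2,1,0,0} = 3
G(24) = mex{3,3,2,1,1} = 0
G(25) = mex{0,2,3,2,0} = 1
G_C(25) = 1.
Combined Grundy value = 1 ⊕ 0 ⊕ 1 = 0.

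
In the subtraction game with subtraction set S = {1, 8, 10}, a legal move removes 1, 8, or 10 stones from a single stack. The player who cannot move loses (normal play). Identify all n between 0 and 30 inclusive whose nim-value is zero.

0, 2, 4, 6, 9, 11, 13, 15, 18, 20, 22, 24, 27, 29

n :  0  1  2  3  4  5  6  7  8  9 10 11 12 13 14 15 16 17 18 19 20 21 22 23 24 25 26 27 28 29 30
G :  0  1  0  1  0  1  0  1  2  0  1  0  1  0  1  0  1  2  0  1  0  1  0  1  0  1  2  0  1  0  1
P-positions are exactly the n with G(n) = 0.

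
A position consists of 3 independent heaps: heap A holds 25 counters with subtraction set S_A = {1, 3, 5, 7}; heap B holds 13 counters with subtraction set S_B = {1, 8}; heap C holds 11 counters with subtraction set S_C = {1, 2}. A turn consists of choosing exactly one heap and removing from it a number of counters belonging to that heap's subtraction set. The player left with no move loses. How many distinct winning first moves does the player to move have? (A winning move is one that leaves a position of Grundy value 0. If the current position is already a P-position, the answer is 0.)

Heap A, S = {1, 3, 5, 7}:
n :  0  1  2  3  4  5  6  7  8  9 10 11 12 13 14 15 16 17 18 19 20 21 22 23 24 25
G :  0  1  0  1  0  1  0  1  0  1  0  1  0  1  0  1  0  1  0  1  0  1  0  1  0  1
G_A(25) = 1.
Heap B, S = {1, 8}:
G(0) = 0
G(1) = mex{0} = 1
G(2) = mex{1} = 0
G(3) = mex{0} = 1
G(4) = mex{1} = 0
G(5) = mex{0} = 1
G(6) = mex{1} = 0
G(7) = mex{0} = 1
G(8) = mex{1,0} = 2
G(9) = mex{2,1} = 0
G(10) = mex{0,0} = 1
G(11) = mex{1,1} = 0
G(12) = mex{0,0} = 1
G(13) = mex{1,1} = 0
G_B(13) = 0.
Heap C, S = {1, 2}:
G(0) = 0
G(1) = mex{0} = 1
G(2) = mex{1,0} = 2
G(3) = mex{2,1} = 0
G(4) = mex{0,2} = 1
G(5) = mex{1,0} = 2
G(6) = mex{2,1} = 0
G(7) = mex{0,2} = 1
G(8) = mex{1,0} = 2
G(9) = mex{2,1} = 0
G(10) = mex{0,2} = 1
G(11) = mex{1,0} = 2
G_C(11) = 2.
Combined Grundy value = 1 ⊕ 0 ⊕ 2 = 3.
A winning move leaves total XOR = 0, i.e. changes one component's Grundy value g to g ⊕ X where X is the current total.
Heap A: need g' = 1⊕3 = 2. Options: 25−1→G=0, 25−3→G=0, 25−5→G=0, 25−7→G=0. Hits: 0.
Heap B: need g' = 0⊕3 = 3. Options: 13−1→G=1, 13−8→G=1. Hits: 0.
Heap C: need g' = 2⊕3 = 1. Options: 11−1→G=1, 11−2→G=0. Hits: 1.

1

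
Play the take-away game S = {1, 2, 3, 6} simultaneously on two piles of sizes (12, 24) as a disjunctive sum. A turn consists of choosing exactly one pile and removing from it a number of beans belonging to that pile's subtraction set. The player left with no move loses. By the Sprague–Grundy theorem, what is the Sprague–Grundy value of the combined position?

All piles use S = {1, 2, 3, 6}:
G(0) = 0
G(1) = mex{0} = 1
G(2) = mex{1,0} = 2
G(3) = mex{2,1,0} = 3
G(4) = mex{3,2,1} = 0
G(5) = mex{0,3,2} = 1
G(6) = mex{1,0,3,0} = 2
G(7) = mex{2,1,0,1} = 3
G(8) = mex{3,2,1,2} = 0
G(9) = mex{0,3,2,3} = 1
G(10) = mex{1,0,3,0} = 2
G(11) = mex{2,1,0,1} = 3
G(12) = mex{3,2,1,2} = 0
G(13) = mex{0,3,2,3} = 1
G(14) = mex{1,0,3,0} = 2
G(15) = mex{2,1,0,1} = 3
G(16) = mex{3,2,1,2} = 0
G(17) = mex{0,3,2,3} = 1
G(18) = mex{1,0,3,0} = 2
G(19) = mex{2,1,0,1} = 3
G(20) = mex{3,2,1,2} = 0
G(21) = mex{0,3,2,3} = 1
G(22) = mex{1,0,3,0} = 2
G(23) = mex{2,1,0,1} = 3
G(24) = mex{3,2,1,2} = 0
Pile A: G(12) = 0.
Pile B: G(24) = 0.
Combined Grundy value = 0 ⊕ 0 = 0.

0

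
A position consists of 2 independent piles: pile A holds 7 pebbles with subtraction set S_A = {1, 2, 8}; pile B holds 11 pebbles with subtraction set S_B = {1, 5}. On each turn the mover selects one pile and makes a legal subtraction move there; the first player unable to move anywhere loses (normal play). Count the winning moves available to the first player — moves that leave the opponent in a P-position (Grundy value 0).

Pile A, S = {1, 2, 8}:
G(0) = 0
G(1) = mex{0} = 1
G(2) = mex{1,0} = 2
G(3) = mex{2,1} = 0
G(4) = mex{0,2} = 1
G(5) = mex{1,0} = 2
G(6) = mex{2,1} = 0
G(7) = mex{0,2} = 1
G_A(7) = 1.
Pile B, S = {1, 5}:
G(0) = 0
G(1) = mex{0} = 1
G(2) = mex{1} = 0
G(3) = mex{0} = 1
G(4) = mex{1} = 0
G(5) = mex{0,0} = 1
G(6) = mex{1,1} = 0
G(7) = mex{0,0} = 1
G(8) = mex{1,1} = 0
G(9) = mex{0,0} = 1
G(10) = mex{1,1} = 0
G(11) = mex{0,0} = 1
G_B(11) = 1.
Combined Grundy value = 1 ⊕ 1 = 0.
A winning move leaves total XOR = 0, i.e. changes one component's Grundy value g to g ⊕ X where X is the current total.
Pile A: target g' = 1⊕0 = 1, but every legal move changes the Grundy value (mex property), so 0 moves.
Pile B: target g' = 1⊕0 = 1, but every legal move changes the Grundy value (mex property), so 0 moves.

0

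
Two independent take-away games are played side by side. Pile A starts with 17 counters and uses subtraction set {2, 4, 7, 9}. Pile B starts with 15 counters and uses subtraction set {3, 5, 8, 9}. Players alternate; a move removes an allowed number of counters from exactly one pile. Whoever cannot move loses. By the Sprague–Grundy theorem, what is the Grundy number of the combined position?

1

Pile A, S = {2, 4, 7, 9}:
n :  0  1  2  3  4  5  6  7  8  9 10 11 12 13 14 15 16 17
G :  0  0  1  1  2  2  0  3  1  4  2  0  0  1  1  2  2  0
G_A(17) = 0.
Pile B, S = {3, 5, 8, 9}:
n :  0  1  2  3  4  5  6  7  8  9 10 11 12 13 14 15
G :  0  0  0  1  1  1  2  2  2  3  3  3  0  0  0  1
G_B(15) = 1.
Combined Grundy value = 0 ⊕ 1 = 1.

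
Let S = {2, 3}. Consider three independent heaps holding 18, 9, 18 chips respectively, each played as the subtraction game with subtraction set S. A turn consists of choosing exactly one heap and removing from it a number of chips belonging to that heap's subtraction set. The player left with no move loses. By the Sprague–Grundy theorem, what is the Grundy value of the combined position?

All heaps use S = {2, 3}:
G(0) = 0
G(1) = mex{} = 0
G(2) = mex{0} = 1
G(3) = mex{0,0} = 1
G(4) = mex{1,0} = 2
G(5) = mex{1,1} = 0
G(6) = mex{2,1} = 0
G(7) = mex{0,2} = 1
G(8) = mex{0,0} = 1
G(9) = mex{1,0} = 2
G(10) = mex{1,1} = 0
G(11) = mex{2,1} = 0
G(12) = mex{0,2} = 1
G(13) = mex{0,0} = 1
G(14) = mex{1,0} = 2
G(15) = mex{1,1} = 0
G(16) = mex{2,1} = 0
G(17) = mex{0,2} = 1
G(18) = mex{0,0} = 1
Heap A: G(18) = 1.
Heap B: G(9) = 2.
Heap C: G(18) = 1.
Combined Grundy value = 1 ⊕ 2 ⊕ 1 = 2.

2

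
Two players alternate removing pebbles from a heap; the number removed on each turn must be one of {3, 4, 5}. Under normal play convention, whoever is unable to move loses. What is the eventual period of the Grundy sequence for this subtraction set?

G(0) = 0
G(1) = mex{} = 0
G(2) = mex{} = 0
G(3) = mex{0} = 1
G(4) = mex{0,0} = 1
G(5) = mex{0,0,0} = 1
G(6) = mex{1,0,0} = 2
G(7) = mex{1,1,0} = 2
G(8) = mex{1,1,1} = 0
G(9) = mex{2,1,1} = 0
G(10) = mex{2,2,1} = 0
G(11) = mex{0,2,2} = 1
G(12) = mex{0,0,2} = 1
G(13) = mex{0,0,0} = 1
G(14) = mex{1,0,0} = 2
G(15) = mex{1,1,0} = 2
G(16) = mex{1,1,1} = 0
G(17) = mex{2,1,1} = 0
G(n+8) = G(n) holds for n = 0,…,4 (a full window of length max(S) = 5), so the sequence is purely periodic with period 8.

8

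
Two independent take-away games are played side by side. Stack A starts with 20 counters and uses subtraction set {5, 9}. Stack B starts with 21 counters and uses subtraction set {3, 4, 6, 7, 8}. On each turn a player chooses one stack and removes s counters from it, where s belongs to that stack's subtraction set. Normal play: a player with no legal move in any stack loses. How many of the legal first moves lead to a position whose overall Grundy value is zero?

Stack A, S = {5, 9}:
G(0) = 0
G(1) = mex{} = 0
G(2) = mex{} = 0
G(3) = mex{} = 0
G(4) = mex{} = 0
G(5) = mex{0} = 1
G(6) = mex{0} = 1
G(7) = mex{0} = 1
G(8) = mex{0} = 1
G(9) = mex{0,0} = 1
G(10) = mex{1,0} = 2
G(11) = mex{1,0} = 2
G(12) = mex{1,0} = 2
G(13) = mex{1,0} = 2
G(14) = mex{1,1} = 0
G(15) = mex{2,1} = 0
G(16) = mex{2,1} = 0
G(17) = mex{2,1} = 0
G(18) = mex{2,1} = 0
G(19) = mex{0,2} = 1
G(20) = mex{0,2} = 1
G_A(20) = 1.
Stack B, S = {3, 4, 6, 7, 8}:
n :  0  1  2  3  4  5  6  7  8  9 10 11 12 13 14 15 16 17 18 19 20 21
G :  0  0  0  1  1  1  2  2  2  3  3  0  0  0  1  1  1  2  2  2  3  3
G_B(21) = 3.
Combined Grundy value = 1 ⊕ 3 = 2.
A winning move leaves total XOR = 0, i.e. changes one component's Grundy value g to g ⊕ X where X is the current total.
Stack A: need g' = 1⊕2 = 3. Options: 20−5→G=0, 20−9→G=2. Hits: 0.
Stack B: need g' = 3⊕2 = 1. Options: 21−3→G=2, 21−4→G=2, 21−6→G=1, 21−7→G=1, 21−8→G=0. Hits: 2.

2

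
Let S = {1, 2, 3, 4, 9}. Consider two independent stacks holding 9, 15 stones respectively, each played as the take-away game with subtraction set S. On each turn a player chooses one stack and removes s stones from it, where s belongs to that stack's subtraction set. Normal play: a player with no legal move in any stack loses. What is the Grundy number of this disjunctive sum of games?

All stacks use S = {1, 2, 3, 4, 9}:
n :  0  1  2  3  4  5  6  7  8  9 10 11 12 13 14 15
G :  0  1  2  3  4  0  1  2  3  4  0  1  2  3  4  0
Stack A: G(9) = 4.
Stack B: G(15) = 0.
Combined Grundy value = 4 ⊕ 0 = 4.

4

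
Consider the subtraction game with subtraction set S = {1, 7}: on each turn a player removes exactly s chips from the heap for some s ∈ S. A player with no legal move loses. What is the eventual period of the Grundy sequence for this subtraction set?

n :  0  1  2  3  4  5  6  7  8  9 10 11 12 13 14
G :  0  1  0  1  0  1  0  1  0  1  0  1  0  1  0
G(n+2) = G(n) holds for n = 0,…,6 (a full window of length max(S) = 7), so the sequence is purely periodic with period 2.

2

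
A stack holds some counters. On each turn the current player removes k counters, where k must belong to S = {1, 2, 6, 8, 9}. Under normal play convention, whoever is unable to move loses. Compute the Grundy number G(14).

n :  0  1  2  3  4  5  6  7  8  9 10 11 12 13 14
G :  0  1  2  0  1  2  3  0  1  2  0  1  2  3  0

0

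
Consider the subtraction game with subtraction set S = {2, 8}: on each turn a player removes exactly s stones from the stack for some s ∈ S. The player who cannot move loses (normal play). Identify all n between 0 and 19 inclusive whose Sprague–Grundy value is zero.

n :  0  1  2  3  4  5  6  7  8  9 10 11 12 13 14 15 16 17 18 19
G :  0  0  1  1  0  0  1  1  2  2  0  0  1  1  0  0  1  1  2  2
P-positions are exactly the n with G(n) = 0.

0, 1, 4, 5, 10, 11, 14, 15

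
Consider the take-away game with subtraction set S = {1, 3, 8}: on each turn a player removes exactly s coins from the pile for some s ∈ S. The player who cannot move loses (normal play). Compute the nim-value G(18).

1

G(0) = 0
G(1) = mex{0} = 1
G(2) = mex{1} = 0
G(3) = mex{0,0} = 1
G(4) = mex{1,1} = 0
G(5) = mex{0,0} = 1
G(6) = mex{1,1} = 0
G(7) = mex{0,0} = 1
G(8) = mex{1,1,0} = 2
G(9) = mex{2,0,1} = 3
G(10) = mex{3,1,0} = 2
G(11) = mex{2,2,1} = 0
G(12) = mex{0,3,0} = 1
G(13) = mex{1,2,1} = 0
G(14) = mex{0,0,0} = 1
G(15) = mex{1,1,1} = 0
G(16) = mex{0,0,2} = 1
G(17) = mex{1,1,3} = 0
G(18) = mex{0,0,2} = 1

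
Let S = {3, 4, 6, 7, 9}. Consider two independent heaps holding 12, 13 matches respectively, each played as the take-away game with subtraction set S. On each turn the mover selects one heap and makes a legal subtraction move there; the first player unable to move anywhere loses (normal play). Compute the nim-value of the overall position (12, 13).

All heaps use S = {3, 4, 6, 7, 9}:
G(0) = 0
G(1) = mex{} = 0
G(2) = mex{} = 0
G(3) = mex{0} = 1
G(4) = mex{0,0} = 1
G(5) = mex{0,0} = 1
G(6) = mex{1,0,0} = 2
G(7) = mex{1,1,0,0} = 2
G(8) = mex{1,1,0,0} = 2
G(9) = mex{2,1,1,0,0} = 3
G(10) = mex{2,2,1,1,0} = 3
G(11) = mex{2,2,1,1,0} = 3
G(12) = mex{3,2,2,1,1} = 0
G(13) = mex{3,3,2,2,1} = 0
Heap A: G(12) = 0.
Heap B: G(13) = 0.
Combined Grundy value = 0 ⊕ 0 = 0.

0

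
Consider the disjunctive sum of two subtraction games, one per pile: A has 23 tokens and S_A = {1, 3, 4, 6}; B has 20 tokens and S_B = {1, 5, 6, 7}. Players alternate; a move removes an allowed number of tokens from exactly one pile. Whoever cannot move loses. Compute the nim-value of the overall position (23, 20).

Pile A, S = {1, 3, 4, 6}:
n :  0  1  2  3  4  5  6  7  8  9 10 11 12 13 14 15 16 17 18 19 20 21 22 23
G :  0  1  0  1  2  3  2  0  1  0  1  2  3  2  0  1  0  1  2  3  2  0  1  0
G_A(23) = 0.
Pile B, S = {1, 5, 6, 7}:
G(0) = 0
G(1) = mex{0} = 1
G(2) = mex{1} = 0
G(3) = mex{0} = 1
G(4) = mex{1} = 0
G(5) = mex{0,0} = 1
G(6) = mex{1,1,0} = 2
G(7) = mex{2,0,1,0} = 3
G(8) = mex{3,1,0,1} = 2
G(9) = mex{2,0,1,0} = 3
G(10) = mex{3,1,0,1} = 2
G(11) = mex{2,2,1,0} = 3
G(12) = mex{3,3,2,1} = 0
G(13) = mex{0,2,3,2} = 1
G(14) = mex{1,3,2,3} = 0
G(15) = mex{0,2,3,2} = 1
G(16) = mex{1,3,2,3} = 0
G(17) = mex{0,0,3,2} = 1
G(18) = mex{1,1,0,3} = 2
G(19) = mex{2,0,1,0} = 3
G(20) = mex{3,1,0,1} = 2
G_B(20) = 2.
Combined Grundy value = 0 ⊕ 2 = 2.

2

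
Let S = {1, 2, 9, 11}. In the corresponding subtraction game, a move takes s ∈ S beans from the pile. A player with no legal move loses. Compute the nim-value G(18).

2

n :  0  1  2  3  4  5  6  7  8  9 10 11 12 13 14 15 16 17 18
G :  0  1  2  0  1  2  0  1  2  3  0  1  2  0  1  2  0  1  2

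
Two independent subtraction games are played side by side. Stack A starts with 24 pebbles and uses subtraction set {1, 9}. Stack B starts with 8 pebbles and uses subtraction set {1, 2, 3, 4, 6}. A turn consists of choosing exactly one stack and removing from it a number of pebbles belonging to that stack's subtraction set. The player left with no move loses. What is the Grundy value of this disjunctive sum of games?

3

Stack A, S = {1, 9}:
n :  0  1  2  3  4  5  6  7  8  9 10 11 12 13 14 15 16 17 18 19 20 21 22 23 24
G :  0  1  0  1  0  1  0  1  0  1  0  1  0  1  0  1  0  1  0  1  0  1  0  1  0
G_A(24) = 0.
Stack B, S = {1, 2, 3, 4, 6}:
G(0) = 0
G(1) = mex{0} = 1
G(2) = mex{1,0} = 2
G(3) = mex{2,1,0} = 3
G(4) = mex{3,2,1,0} = 4
G(5) = mex{4,3,2,1} = 0
G(6) = mex{0,4,3,2,0} = 1
G(7) = mex{1,0,4,3,1} = 2
G(8) = mex{2,1,0,4,2} = 3
G_B(8) = 3.
Combined Grundy value = 0 ⊕ 3 = 3.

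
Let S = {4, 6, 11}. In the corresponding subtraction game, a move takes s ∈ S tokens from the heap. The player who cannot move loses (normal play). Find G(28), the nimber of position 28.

2

G(0) = 0
G(1) = mex{} = 0
G(2) = mex{} = 0
G(3) = mex{} = 0
G(4) = mex{0} = 1
G(5) = mex{0} = 1
G(6) = mex{0,0} = 1
G(7) = mex{0,0} = 1
G(8) = mex{1,0} = 2
G(9) = mex{1,0} = 2
G(10) = mex{1,1} = 0
G(11) = mex{1,1,0} = 2
G(12) = mex{2,1,0} = 3
G(13) = mex{2,1,0} = 3
G(14) = mex{0,2,0} = 1
G(15) = mex{2,2,1} = 0
G(16) = mex{3,0,1} = 2
G(17) = mex{3,2,1} = 0
G(18) = mex{1,3,1} = 0
G(19) = mex{0,3,2} = 1
G(20) = mex{2,1,2} = 0
G(21) = mex{0,0,0} = 1
G(22) = mex{0,2,2} = 1
G(23) = mex{1,0,3} = 2
G(24) = mex{0,0,3} = 1
G(25) = mex{1,1,1} = 0
G(26) = mex{1,0,0} = 2
G(27) = mex{2,1,2} = 0
G(28) = mex{1,1,0} = 2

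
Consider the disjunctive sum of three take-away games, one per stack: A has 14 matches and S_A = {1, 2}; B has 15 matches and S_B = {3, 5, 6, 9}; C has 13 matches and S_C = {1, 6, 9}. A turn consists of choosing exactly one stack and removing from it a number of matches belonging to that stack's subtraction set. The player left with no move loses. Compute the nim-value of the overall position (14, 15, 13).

2

Stack A, S = {1, 2}:
G(0) = 0
G(1) = mex{0} = 1
G(2) = mex{1,0} = 2
G(3) = mex{2,1} = 0
G(4) = mex{0,2} = 1
G(5) = mex{1,0} = 2
G(6) = mex{2,1} = 0
G(7) = mex{0,2} = 1
G(8) = mex{1,0} = 2
G(9) = mex{2,1} = 0
G(10) = mex{0,2} = 1
G(11) = mex{1,0} = 2
G(12) = mex{2,1} = 0
G(13) = mex{0,2} = 1
G(14) = mex{1,0} = 2
G_A(14) = 2.
Stack B, S = {3, 5, 6, 9}:
G(0) = 0
G(1) = mex{} = 0
G(2) = mex{} = 0
G(3) = mex{0} = 1
G(4) = mex{0} = 1
G(5) = mex{0,0} = 1
G(6) = mex{1,0,0} = 2
G(7) = mex{1,0,0} = 2
G(8) = mex{1,1,0} = 2
G(9) = mex{2,1,1,0} = 3
G(10) = mex{2,1,1,0} = 3
G(11) = mex{2,2,1,0} = 3
G(12) = mex{3,2,2,1} = 0
G(13) = mex{3,2,2,1} = 0
G(14) = mex{3,3,2,1} = 0
G(15) = mex{0,3,3,2} = 1
G_B(15) = 1.
Stack C, S = {1, 6, 9}:
n :  0  1  2  3  4  5  6  7  8  9 10 11 12 13
G :  0  1  0  1  0  1  2  0  1  2  3  2  0  1
G_C(13) = 1.
Combined Grundy value = 2 ⊕ 1 ⊕ 1 = 2.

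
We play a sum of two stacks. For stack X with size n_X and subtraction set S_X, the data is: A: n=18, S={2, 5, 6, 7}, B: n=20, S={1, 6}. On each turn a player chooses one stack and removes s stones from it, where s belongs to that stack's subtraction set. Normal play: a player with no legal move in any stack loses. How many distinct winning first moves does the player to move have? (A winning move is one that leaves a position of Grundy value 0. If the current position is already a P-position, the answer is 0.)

1

Stack A, S = {2, 5, 6, 7}:
n :  0  1  2  3  4  5  6  7  8  9 10 11 12 13 14 15 16 17 18
G :  0  0  1  1  0  2  1  3  2  2  3  3  0  0  1  1  0  2  1
G_A(18) = 1.
Stack B, S = {1, 6}:
G(0) = 0
G(1) = mex{0} = 1
G(2) = mex{1} = 0
G(3) = mex{0} = 1
G(4) = mex{1} = 0
G(5) = mex{0} = 1
G(6) = mex{1,0} = 2
G(7) = mex{2,1} = 0
G(8) = mex{0,0} = 1
G(9) = mex{1,1} = 0
G(10) = mex{0,0} = 1
G(11) = mex{1,1} = 0
G(12) = mex{0,2} = 1
G(13) = mex{1,0} = 2
G(14) = mex{2,1} = 0
G(15) = mex{0,0} = 1
G(16) = mex{1,1} = 0
G(17) = mex{0,0} = 1
G(18) = mex{1,1} = 0
G(19) = mex{0,2} = 1
G(20) = mex{1,0} = 2
G_B(20) = 2.
Combined Grundy value = 1 ⊕ 2 = 3.
A winning move leaves total XOR = 0, i.e. changes one component's Grundy value g to g ⊕ X where X is the current total.
Stack A: need g' = 1⊕3 = 2. Options: 18−2→G=0, 18−5→G=0, 18−6→G=0, 18−7→G=3. Hits: 0.
Stack B: need g' = 2⊕3 = 1. Options: 20−1→G=1, 20−6→G=0. Hits: 1.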